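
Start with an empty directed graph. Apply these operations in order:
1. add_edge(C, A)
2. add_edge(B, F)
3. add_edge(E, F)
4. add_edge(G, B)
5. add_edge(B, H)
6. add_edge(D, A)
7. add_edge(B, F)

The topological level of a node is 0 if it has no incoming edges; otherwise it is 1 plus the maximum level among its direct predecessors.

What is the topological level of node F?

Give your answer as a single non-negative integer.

Answer: 2

Derivation:
Op 1: add_edge(C, A). Edges now: 1
Op 2: add_edge(B, F). Edges now: 2
Op 3: add_edge(E, F). Edges now: 3
Op 4: add_edge(G, B). Edges now: 4
Op 5: add_edge(B, H). Edges now: 5
Op 6: add_edge(D, A). Edges now: 6
Op 7: add_edge(B, F) (duplicate, no change). Edges now: 6
Compute levels (Kahn BFS):
  sources (in-degree 0): C, D, E, G
  process C: level=0
    C->A: in-degree(A)=1, level(A)>=1
  process D: level=0
    D->A: in-degree(A)=0, level(A)=1, enqueue
  process E: level=0
    E->F: in-degree(F)=1, level(F)>=1
  process G: level=0
    G->B: in-degree(B)=0, level(B)=1, enqueue
  process A: level=1
  process B: level=1
    B->F: in-degree(F)=0, level(F)=2, enqueue
    B->H: in-degree(H)=0, level(H)=2, enqueue
  process F: level=2
  process H: level=2
All levels: A:1, B:1, C:0, D:0, E:0, F:2, G:0, H:2
level(F) = 2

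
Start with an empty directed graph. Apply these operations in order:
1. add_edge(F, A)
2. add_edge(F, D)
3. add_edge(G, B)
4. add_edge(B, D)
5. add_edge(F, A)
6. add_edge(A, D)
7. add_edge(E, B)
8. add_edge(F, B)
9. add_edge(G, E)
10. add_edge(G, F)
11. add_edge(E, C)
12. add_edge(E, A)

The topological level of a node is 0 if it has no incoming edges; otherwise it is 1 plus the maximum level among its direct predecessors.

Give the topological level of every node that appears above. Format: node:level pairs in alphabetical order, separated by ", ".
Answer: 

Answer: A:2, B:2, C:2, D:3, E:1, F:1, G:0

Derivation:
Op 1: add_edge(F, A). Edges now: 1
Op 2: add_edge(F, D). Edges now: 2
Op 3: add_edge(G, B). Edges now: 3
Op 4: add_edge(B, D). Edges now: 4
Op 5: add_edge(F, A) (duplicate, no change). Edges now: 4
Op 6: add_edge(A, D). Edges now: 5
Op 7: add_edge(E, B). Edges now: 6
Op 8: add_edge(F, B). Edges now: 7
Op 9: add_edge(G, E). Edges now: 8
Op 10: add_edge(G, F). Edges now: 9
Op 11: add_edge(E, C). Edges now: 10
Op 12: add_edge(E, A). Edges now: 11
Compute levels (Kahn BFS):
  sources (in-degree 0): G
  process G: level=0
    G->B: in-degree(B)=2, level(B)>=1
    G->E: in-degree(E)=0, level(E)=1, enqueue
    G->F: in-degree(F)=0, level(F)=1, enqueue
  process E: level=1
    E->A: in-degree(A)=1, level(A)>=2
    E->B: in-degree(B)=1, level(B)>=2
    E->C: in-degree(C)=0, level(C)=2, enqueue
  process F: level=1
    F->A: in-degree(A)=0, level(A)=2, enqueue
    F->B: in-degree(B)=0, level(B)=2, enqueue
    F->D: in-degree(D)=2, level(D)>=2
  process C: level=2
  process A: level=2
    A->D: in-degree(D)=1, level(D)>=3
  process B: level=2
    B->D: in-degree(D)=0, level(D)=3, enqueue
  process D: level=3
All levels: A:2, B:2, C:2, D:3, E:1, F:1, G:0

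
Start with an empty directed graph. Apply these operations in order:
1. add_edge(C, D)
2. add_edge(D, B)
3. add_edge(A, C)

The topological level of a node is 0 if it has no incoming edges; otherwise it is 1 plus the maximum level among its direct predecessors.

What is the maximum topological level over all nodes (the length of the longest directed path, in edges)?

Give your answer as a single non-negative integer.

Answer: 3

Derivation:
Op 1: add_edge(C, D). Edges now: 1
Op 2: add_edge(D, B). Edges now: 2
Op 3: add_edge(A, C). Edges now: 3
Compute levels (Kahn BFS):
  sources (in-degree 0): A
  process A: level=0
    A->C: in-degree(C)=0, level(C)=1, enqueue
  process C: level=1
    C->D: in-degree(D)=0, level(D)=2, enqueue
  process D: level=2
    D->B: in-degree(B)=0, level(B)=3, enqueue
  process B: level=3
All levels: A:0, B:3, C:1, D:2
max level = 3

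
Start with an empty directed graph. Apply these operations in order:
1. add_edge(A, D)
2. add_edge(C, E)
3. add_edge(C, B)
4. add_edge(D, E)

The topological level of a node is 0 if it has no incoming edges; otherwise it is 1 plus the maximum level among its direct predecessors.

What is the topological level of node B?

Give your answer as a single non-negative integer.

Op 1: add_edge(A, D). Edges now: 1
Op 2: add_edge(C, E). Edges now: 2
Op 3: add_edge(C, B). Edges now: 3
Op 4: add_edge(D, E). Edges now: 4
Compute levels (Kahn BFS):
  sources (in-degree 0): A, C
  process A: level=0
    A->D: in-degree(D)=0, level(D)=1, enqueue
  process C: level=0
    C->B: in-degree(B)=0, level(B)=1, enqueue
    C->E: in-degree(E)=1, level(E)>=1
  process D: level=1
    D->E: in-degree(E)=0, level(E)=2, enqueue
  process B: level=1
  process E: level=2
All levels: A:0, B:1, C:0, D:1, E:2
level(B) = 1

Answer: 1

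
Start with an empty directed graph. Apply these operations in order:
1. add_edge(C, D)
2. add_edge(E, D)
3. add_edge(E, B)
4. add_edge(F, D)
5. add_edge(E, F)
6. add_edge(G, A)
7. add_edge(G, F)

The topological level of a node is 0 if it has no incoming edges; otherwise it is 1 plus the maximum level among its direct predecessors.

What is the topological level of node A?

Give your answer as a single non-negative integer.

Op 1: add_edge(C, D). Edges now: 1
Op 2: add_edge(E, D). Edges now: 2
Op 3: add_edge(E, B). Edges now: 3
Op 4: add_edge(F, D). Edges now: 4
Op 5: add_edge(E, F). Edges now: 5
Op 6: add_edge(G, A). Edges now: 6
Op 7: add_edge(G, F). Edges now: 7
Compute levels (Kahn BFS):
  sources (in-degree 0): C, E, G
  process C: level=0
    C->D: in-degree(D)=2, level(D)>=1
  process E: level=0
    E->B: in-degree(B)=0, level(B)=1, enqueue
    E->D: in-degree(D)=1, level(D)>=1
    E->F: in-degree(F)=1, level(F)>=1
  process G: level=0
    G->A: in-degree(A)=0, level(A)=1, enqueue
    G->F: in-degree(F)=0, level(F)=1, enqueue
  process B: level=1
  process A: level=1
  process F: level=1
    F->D: in-degree(D)=0, level(D)=2, enqueue
  process D: level=2
All levels: A:1, B:1, C:0, D:2, E:0, F:1, G:0
level(A) = 1

Answer: 1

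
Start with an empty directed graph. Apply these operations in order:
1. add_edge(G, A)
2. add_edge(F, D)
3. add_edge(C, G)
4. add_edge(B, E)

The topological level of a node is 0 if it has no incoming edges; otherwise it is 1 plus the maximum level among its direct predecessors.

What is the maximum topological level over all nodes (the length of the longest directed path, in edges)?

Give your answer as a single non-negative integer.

Op 1: add_edge(G, A). Edges now: 1
Op 2: add_edge(F, D). Edges now: 2
Op 3: add_edge(C, G). Edges now: 3
Op 4: add_edge(B, E). Edges now: 4
Compute levels (Kahn BFS):
  sources (in-degree 0): B, C, F
  process B: level=0
    B->E: in-degree(E)=0, level(E)=1, enqueue
  process C: level=0
    C->G: in-degree(G)=0, level(G)=1, enqueue
  process F: level=0
    F->D: in-degree(D)=0, level(D)=1, enqueue
  process E: level=1
  process G: level=1
    G->A: in-degree(A)=0, level(A)=2, enqueue
  process D: level=1
  process A: level=2
All levels: A:2, B:0, C:0, D:1, E:1, F:0, G:1
max level = 2

Answer: 2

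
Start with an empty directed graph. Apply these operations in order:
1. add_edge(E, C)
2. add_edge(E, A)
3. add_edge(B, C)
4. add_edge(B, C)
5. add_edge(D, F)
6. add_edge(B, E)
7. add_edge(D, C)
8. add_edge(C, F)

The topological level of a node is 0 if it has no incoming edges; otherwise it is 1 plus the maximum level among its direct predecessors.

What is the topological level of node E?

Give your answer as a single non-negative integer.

Op 1: add_edge(E, C). Edges now: 1
Op 2: add_edge(E, A). Edges now: 2
Op 3: add_edge(B, C). Edges now: 3
Op 4: add_edge(B, C) (duplicate, no change). Edges now: 3
Op 5: add_edge(D, F). Edges now: 4
Op 6: add_edge(B, E). Edges now: 5
Op 7: add_edge(D, C). Edges now: 6
Op 8: add_edge(C, F). Edges now: 7
Compute levels (Kahn BFS):
  sources (in-degree 0): B, D
  process B: level=0
    B->C: in-degree(C)=2, level(C)>=1
    B->E: in-degree(E)=0, level(E)=1, enqueue
  process D: level=0
    D->C: in-degree(C)=1, level(C)>=1
    D->F: in-degree(F)=1, level(F)>=1
  process E: level=1
    E->A: in-degree(A)=0, level(A)=2, enqueue
    E->C: in-degree(C)=0, level(C)=2, enqueue
  process A: level=2
  process C: level=2
    C->F: in-degree(F)=0, level(F)=3, enqueue
  process F: level=3
All levels: A:2, B:0, C:2, D:0, E:1, F:3
level(E) = 1

Answer: 1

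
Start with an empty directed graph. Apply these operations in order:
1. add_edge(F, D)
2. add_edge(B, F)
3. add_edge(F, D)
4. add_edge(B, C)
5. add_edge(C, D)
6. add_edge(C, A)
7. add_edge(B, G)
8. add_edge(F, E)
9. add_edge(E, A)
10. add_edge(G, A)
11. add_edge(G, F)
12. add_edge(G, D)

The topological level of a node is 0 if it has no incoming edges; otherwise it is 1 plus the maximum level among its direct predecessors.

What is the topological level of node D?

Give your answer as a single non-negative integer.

Op 1: add_edge(F, D). Edges now: 1
Op 2: add_edge(B, F). Edges now: 2
Op 3: add_edge(F, D) (duplicate, no change). Edges now: 2
Op 4: add_edge(B, C). Edges now: 3
Op 5: add_edge(C, D). Edges now: 4
Op 6: add_edge(C, A). Edges now: 5
Op 7: add_edge(B, G). Edges now: 6
Op 8: add_edge(F, E). Edges now: 7
Op 9: add_edge(E, A). Edges now: 8
Op 10: add_edge(G, A). Edges now: 9
Op 11: add_edge(G, F). Edges now: 10
Op 12: add_edge(G, D). Edges now: 11
Compute levels (Kahn BFS):
  sources (in-degree 0): B
  process B: level=0
    B->C: in-degree(C)=0, level(C)=1, enqueue
    B->F: in-degree(F)=1, level(F)>=1
    B->G: in-degree(G)=0, level(G)=1, enqueue
  process C: level=1
    C->A: in-degree(A)=2, level(A)>=2
    C->D: in-degree(D)=2, level(D)>=2
  process G: level=1
    G->A: in-degree(A)=1, level(A)>=2
    G->D: in-degree(D)=1, level(D)>=2
    G->F: in-degree(F)=0, level(F)=2, enqueue
  process F: level=2
    F->D: in-degree(D)=0, level(D)=3, enqueue
    F->E: in-degree(E)=0, level(E)=3, enqueue
  process D: level=3
  process E: level=3
    E->A: in-degree(A)=0, level(A)=4, enqueue
  process A: level=4
All levels: A:4, B:0, C:1, D:3, E:3, F:2, G:1
level(D) = 3

Answer: 3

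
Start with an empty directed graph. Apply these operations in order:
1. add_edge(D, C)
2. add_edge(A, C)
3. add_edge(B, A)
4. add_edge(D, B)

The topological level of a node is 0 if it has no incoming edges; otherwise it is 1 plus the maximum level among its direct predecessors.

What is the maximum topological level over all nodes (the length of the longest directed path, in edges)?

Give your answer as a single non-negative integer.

Op 1: add_edge(D, C). Edges now: 1
Op 2: add_edge(A, C). Edges now: 2
Op 3: add_edge(B, A). Edges now: 3
Op 4: add_edge(D, B). Edges now: 4
Compute levels (Kahn BFS):
  sources (in-degree 0): D
  process D: level=0
    D->B: in-degree(B)=0, level(B)=1, enqueue
    D->C: in-degree(C)=1, level(C)>=1
  process B: level=1
    B->A: in-degree(A)=0, level(A)=2, enqueue
  process A: level=2
    A->C: in-degree(C)=0, level(C)=3, enqueue
  process C: level=3
All levels: A:2, B:1, C:3, D:0
max level = 3

Answer: 3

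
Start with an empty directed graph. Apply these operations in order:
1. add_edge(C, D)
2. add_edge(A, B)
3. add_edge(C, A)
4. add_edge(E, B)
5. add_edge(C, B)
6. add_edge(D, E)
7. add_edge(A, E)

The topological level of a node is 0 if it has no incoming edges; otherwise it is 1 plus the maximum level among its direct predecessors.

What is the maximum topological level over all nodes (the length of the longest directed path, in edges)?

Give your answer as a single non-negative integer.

Answer: 3

Derivation:
Op 1: add_edge(C, D). Edges now: 1
Op 2: add_edge(A, B). Edges now: 2
Op 3: add_edge(C, A). Edges now: 3
Op 4: add_edge(E, B). Edges now: 4
Op 5: add_edge(C, B). Edges now: 5
Op 6: add_edge(D, E). Edges now: 6
Op 7: add_edge(A, E). Edges now: 7
Compute levels (Kahn BFS):
  sources (in-degree 0): C
  process C: level=0
    C->A: in-degree(A)=0, level(A)=1, enqueue
    C->B: in-degree(B)=2, level(B)>=1
    C->D: in-degree(D)=0, level(D)=1, enqueue
  process A: level=1
    A->B: in-degree(B)=1, level(B)>=2
    A->E: in-degree(E)=1, level(E)>=2
  process D: level=1
    D->E: in-degree(E)=0, level(E)=2, enqueue
  process E: level=2
    E->B: in-degree(B)=0, level(B)=3, enqueue
  process B: level=3
All levels: A:1, B:3, C:0, D:1, E:2
max level = 3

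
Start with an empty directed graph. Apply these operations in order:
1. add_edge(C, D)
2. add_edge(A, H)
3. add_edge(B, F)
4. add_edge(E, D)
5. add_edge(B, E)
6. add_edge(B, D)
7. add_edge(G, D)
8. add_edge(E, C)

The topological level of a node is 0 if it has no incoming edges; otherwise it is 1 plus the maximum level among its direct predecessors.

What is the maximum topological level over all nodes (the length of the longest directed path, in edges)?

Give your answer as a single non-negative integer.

Op 1: add_edge(C, D). Edges now: 1
Op 2: add_edge(A, H). Edges now: 2
Op 3: add_edge(B, F). Edges now: 3
Op 4: add_edge(E, D). Edges now: 4
Op 5: add_edge(B, E). Edges now: 5
Op 6: add_edge(B, D). Edges now: 6
Op 7: add_edge(G, D). Edges now: 7
Op 8: add_edge(E, C). Edges now: 8
Compute levels (Kahn BFS):
  sources (in-degree 0): A, B, G
  process A: level=0
    A->H: in-degree(H)=0, level(H)=1, enqueue
  process B: level=0
    B->D: in-degree(D)=3, level(D)>=1
    B->E: in-degree(E)=0, level(E)=1, enqueue
    B->F: in-degree(F)=0, level(F)=1, enqueue
  process G: level=0
    G->D: in-degree(D)=2, level(D)>=1
  process H: level=1
  process E: level=1
    E->C: in-degree(C)=0, level(C)=2, enqueue
    E->D: in-degree(D)=1, level(D)>=2
  process F: level=1
  process C: level=2
    C->D: in-degree(D)=0, level(D)=3, enqueue
  process D: level=3
All levels: A:0, B:0, C:2, D:3, E:1, F:1, G:0, H:1
max level = 3

Answer: 3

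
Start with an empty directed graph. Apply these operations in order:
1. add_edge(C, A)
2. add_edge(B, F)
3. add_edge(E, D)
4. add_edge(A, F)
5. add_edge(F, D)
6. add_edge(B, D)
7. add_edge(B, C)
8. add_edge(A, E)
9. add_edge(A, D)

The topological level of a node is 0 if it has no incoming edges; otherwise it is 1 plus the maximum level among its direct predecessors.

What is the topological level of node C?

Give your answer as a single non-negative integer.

Op 1: add_edge(C, A). Edges now: 1
Op 2: add_edge(B, F). Edges now: 2
Op 3: add_edge(E, D). Edges now: 3
Op 4: add_edge(A, F). Edges now: 4
Op 5: add_edge(F, D). Edges now: 5
Op 6: add_edge(B, D). Edges now: 6
Op 7: add_edge(B, C). Edges now: 7
Op 8: add_edge(A, E). Edges now: 8
Op 9: add_edge(A, D). Edges now: 9
Compute levels (Kahn BFS):
  sources (in-degree 0): B
  process B: level=0
    B->C: in-degree(C)=0, level(C)=1, enqueue
    B->D: in-degree(D)=3, level(D)>=1
    B->F: in-degree(F)=1, level(F)>=1
  process C: level=1
    C->A: in-degree(A)=0, level(A)=2, enqueue
  process A: level=2
    A->D: in-degree(D)=2, level(D)>=3
    A->E: in-degree(E)=0, level(E)=3, enqueue
    A->F: in-degree(F)=0, level(F)=3, enqueue
  process E: level=3
    E->D: in-degree(D)=1, level(D)>=4
  process F: level=3
    F->D: in-degree(D)=0, level(D)=4, enqueue
  process D: level=4
All levels: A:2, B:0, C:1, D:4, E:3, F:3
level(C) = 1

Answer: 1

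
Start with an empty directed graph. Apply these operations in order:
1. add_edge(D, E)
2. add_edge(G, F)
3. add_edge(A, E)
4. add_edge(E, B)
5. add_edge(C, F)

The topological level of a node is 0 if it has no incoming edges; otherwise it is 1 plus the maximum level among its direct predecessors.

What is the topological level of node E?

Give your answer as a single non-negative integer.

Answer: 1

Derivation:
Op 1: add_edge(D, E). Edges now: 1
Op 2: add_edge(G, F). Edges now: 2
Op 3: add_edge(A, E). Edges now: 3
Op 4: add_edge(E, B). Edges now: 4
Op 5: add_edge(C, F). Edges now: 5
Compute levels (Kahn BFS):
  sources (in-degree 0): A, C, D, G
  process A: level=0
    A->E: in-degree(E)=1, level(E)>=1
  process C: level=0
    C->F: in-degree(F)=1, level(F)>=1
  process D: level=0
    D->E: in-degree(E)=0, level(E)=1, enqueue
  process G: level=0
    G->F: in-degree(F)=0, level(F)=1, enqueue
  process E: level=1
    E->B: in-degree(B)=0, level(B)=2, enqueue
  process F: level=1
  process B: level=2
All levels: A:0, B:2, C:0, D:0, E:1, F:1, G:0
level(E) = 1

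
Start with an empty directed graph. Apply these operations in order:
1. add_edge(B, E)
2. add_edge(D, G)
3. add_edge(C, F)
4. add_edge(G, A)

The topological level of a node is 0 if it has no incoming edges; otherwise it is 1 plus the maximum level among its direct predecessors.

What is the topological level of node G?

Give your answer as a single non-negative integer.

Answer: 1

Derivation:
Op 1: add_edge(B, E). Edges now: 1
Op 2: add_edge(D, G). Edges now: 2
Op 3: add_edge(C, F). Edges now: 3
Op 4: add_edge(G, A). Edges now: 4
Compute levels (Kahn BFS):
  sources (in-degree 0): B, C, D
  process B: level=0
    B->E: in-degree(E)=0, level(E)=1, enqueue
  process C: level=0
    C->F: in-degree(F)=0, level(F)=1, enqueue
  process D: level=0
    D->G: in-degree(G)=0, level(G)=1, enqueue
  process E: level=1
  process F: level=1
  process G: level=1
    G->A: in-degree(A)=0, level(A)=2, enqueue
  process A: level=2
All levels: A:2, B:0, C:0, D:0, E:1, F:1, G:1
level(G) = 1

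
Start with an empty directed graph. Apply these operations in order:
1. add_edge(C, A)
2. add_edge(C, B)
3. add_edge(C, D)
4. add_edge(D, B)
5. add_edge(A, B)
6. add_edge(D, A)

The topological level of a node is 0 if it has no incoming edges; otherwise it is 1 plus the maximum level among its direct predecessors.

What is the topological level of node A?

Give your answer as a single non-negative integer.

Answer: 2

Derivation:
Op 1: add_edge(C, A). Edges now: 1
Op 2: add_edge(C, B). Edges now: 2
Op 3: add_edge(C, D). Edges now: 3
Op 4: add_edge(D, B). Edges now: 4
Op 5: add_edge(A, B). Edges now: 5
Op 6: add_edge(D, A). Edges now: 6
Compute levels (Kahn BFS):
  sources (in-degree 0): C
  process C: level=0
    C->A: in-degree(A)=1, level(A)>=1
    C->B: in-degree(B)=2, level(B)>=1
    C->D: in-degree(D)=0, level(D)=1, enqueue
  process D: level=1
    D->A: in-degree(A)=0, level(A)=2, enqueue
    D->B: in-degree(B)=1, level(B)>=2
  process A: level=2
    A->B: in-degree(B)=0, level(B)=3, enqueue
  process B: level=3
All levels: A:2, B:3, C:0, D:1
level(A) = 2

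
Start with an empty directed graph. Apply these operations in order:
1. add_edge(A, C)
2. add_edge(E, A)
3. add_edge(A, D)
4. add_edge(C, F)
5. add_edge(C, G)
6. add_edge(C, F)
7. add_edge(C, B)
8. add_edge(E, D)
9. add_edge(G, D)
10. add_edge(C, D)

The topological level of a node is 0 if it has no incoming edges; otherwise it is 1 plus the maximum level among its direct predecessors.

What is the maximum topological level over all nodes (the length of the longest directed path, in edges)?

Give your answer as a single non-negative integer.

Answer: 4

Derivation:
Op 1: add_edge(A, C). Edges now: 1
Op 2: add_edge(E, A). Edges now: 2
Op 3: add_edge(A, D). Edges now: 3
Op 4: add_edge(C, F). Edges now: 4
Op 5: add_edge(C, G). Edges now: 5
Op 6: add_edge(C, F) (duplicate, no change). Edges now: 5
Op 7: add_edge(C, B). Edges now: 6
Op 8: add_edge(E, D). Edges now: 7
Op 9: add_edge(G, D). Edges now: 8
Op 10: add_edge(C, D). Edges now: 9
Compute levels (Kahn BFS):
  sources (in-degree 0): E
  process E: level=0
    E->A: in-degree(A)=0, level(A)=1, enqueue
    E->D: in-degree(D)=3, level(D)>=1
  process A: level=1
    A->C: in-degree(C)=0, level(C)=2, enqueue
    A->D: in-degree(D)=2, level(D)>=2
  process C: level=2
    C->B: in-degree(B)=0, level(B)=3, enqueue
    C->D: in-degree(D)=1, level(D)>=3
    C->F: in-degree(F)=0, level(F)=3, enqueue
    C->G: in-degree(G)=0, level(G)=3, enqueue
  process B: level=3
  process F: level=3
  process G: level=3
    G->D: in-degree(D)=0, level(D)=4, enqueue
  process D: level=4
All levels: A:1, B:3, C:2, D:4, E:0, F:3, G:3
max level = 4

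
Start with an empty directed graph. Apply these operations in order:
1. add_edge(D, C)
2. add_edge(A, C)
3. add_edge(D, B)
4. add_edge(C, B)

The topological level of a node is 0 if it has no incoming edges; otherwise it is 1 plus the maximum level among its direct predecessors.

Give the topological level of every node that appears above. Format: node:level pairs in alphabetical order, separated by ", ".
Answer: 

Answer: A:0, B:2, C:1, D:0

Derivation:
Op 1: add_edge(D, C). Edges now: 1
Op 2: add_edge(A, C). Edges now: 2
Op 3: add_edge(D, B). Edges now: 3
Op 4: add_edge(C, B). Edges now: 4
Compute levels (Kahn BFS):
  sources (in-degree 0): A, D
  process A: level=0
    A->C: in-degree(C)=1, level(C)>=1
  process D: level=0
    D->B: in-degree(B)=1, level(B)>=1
    D->C: in-degree(C)=0, level(C)=1, enqueue
  process C: level=1
    C->B: in-degree(B)=0, level(B)=2, enqueue
  process B: level=2
All levels: A:0, B:2, C:1, D:0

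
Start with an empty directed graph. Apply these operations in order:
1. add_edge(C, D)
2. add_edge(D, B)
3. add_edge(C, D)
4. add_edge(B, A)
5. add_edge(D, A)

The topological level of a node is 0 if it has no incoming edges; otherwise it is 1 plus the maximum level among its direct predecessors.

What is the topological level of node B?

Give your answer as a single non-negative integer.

Op 1: add_edge(C, D). Edges now: 1
Op 2: add_edge(D, B). Edges now: 2
Op 3: add_edge(C, D) (duplicate, no change). Edges now: 2
Op 4: add_edge(B, A). Edges now: 3
Op 5: add_edge(D, A). Edges now: 4
Compute levels (Kahn BFS):
  sources (in-degree 0): C
  process C: level=0
    C->D: in-degree(D)=0, level(D)=1, enqueue
  process D: level=1
    D->A: in-degree(A)=1, level(A)>=2
    D->B: in-degree(B)=0, level(B)=2, enqueue
  process B: level=2
    B->A: in-degree(A)=0, level(A)=3, enqueue
  process A: level=3
All levels: A:3, B:2, C:0, D:1
level(B) = 2

Answer: 2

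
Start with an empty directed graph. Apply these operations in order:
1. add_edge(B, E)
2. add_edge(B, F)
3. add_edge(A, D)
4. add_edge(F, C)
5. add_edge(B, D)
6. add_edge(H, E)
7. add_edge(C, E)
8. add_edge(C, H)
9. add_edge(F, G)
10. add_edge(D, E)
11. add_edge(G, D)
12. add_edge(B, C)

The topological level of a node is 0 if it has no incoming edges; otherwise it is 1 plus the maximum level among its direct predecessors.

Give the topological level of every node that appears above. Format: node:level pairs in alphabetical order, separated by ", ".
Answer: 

Op 1: add_edge(B, E). Edges now: 1
Op 2: add_edge(B, F). Edges now: 2
Op 3: add_edge(A, D). Edges now: 3
Op 4: add_edge(F, C). Edges now: 4
Op 5: add_edge(B, D). Edges now: 5
Op 6: add_edge(H, E). Edges now: 6
Op 7: add_edge(C, E). Edges now: 7
Op 8: add_edge(C, H). Edges now: 8
Op 9: add_edge(F, G). Edges now: 9
Op 10: add_edge(D, E). Edges now: 10
Op 11: add_edge(G, D). Edges now: 11
Op 12: add_edge(B, C). Edges now: 12
Compute levels (Kahn BFS):
  sources (in-degree 0): A, B
  process A: level=0
    A->D: in-degree(D)=2, level(D)>=1
  process B: level=0
    B->C: in-degree(C)=1, level(C)>=1
    B->D: in-degree(D)=1, level(D)>=1
    B->E: in-degree(E)=3, level(E)>=1
    B->F: in-degree(F)=0, level(F)=1, enqueue
  process F: level=1
    F->C: in-degree(C)=0, level(C)=2, enqueue
    F->G: in-degree(G)=0, level(G)=2, enqueue
  process C: level=2
    C->E: in-degree(E)=2, level(E)>=3
    C->H: in-degree(H)=0, level(H)=3, enqueue
  process G: level=2
    G->D: in-degree(D)=0, level(D)=3, enqueue
  process H: level=3
    H->E: in-degree(E)=1, level(E)>=4
  process D: level=3
    D->E: in-degree(E)=0, level(E)=4, enqueue
  process E: level=4
All levels: A:0, B:0, C:2, D:3, E:4, F:1, G:2, H:3

Answer: A:0, B:0, C:2, D:3, E:4, F:1, G:2, H:3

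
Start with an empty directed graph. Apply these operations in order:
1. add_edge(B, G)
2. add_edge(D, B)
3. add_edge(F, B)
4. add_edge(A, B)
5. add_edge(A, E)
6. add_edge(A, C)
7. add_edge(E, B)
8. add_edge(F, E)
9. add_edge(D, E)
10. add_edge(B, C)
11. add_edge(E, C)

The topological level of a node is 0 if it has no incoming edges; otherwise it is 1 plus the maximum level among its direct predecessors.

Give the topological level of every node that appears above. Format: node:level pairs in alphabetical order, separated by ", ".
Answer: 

Op 1: add_edge(B, G). Edges now: 1
Op 2: add_edge(D, B). Edges now: 2
Op 3: add_edge(F, B). Edges now: 3
Op 4: add_edge(A, B). Edges now: 4
Op 5: add_edge(A, E). Edges now: 5
Op 6: add_edge(A, C). Edges now: 6
Op 7: add_edge(E, B). Edges now: 7
Op 8: add_edge(F, E). Edges now: 8
Op 9: add_edge(D, E). Edges now: 9
Op 10: add_edge(B, C). Edges now: 10
Op 11: add_edge(E, C). Edges now: 11
Compute levels (Kahn BFS):
  sources (in-degree 0): A, D, F
  process A: level=0
    A->B: in-degree(B)=3, level(B)>=1
    A->C: in-degree(C)=2, level(C)>=1
    A->E: in-degree(E)=2, level(E)>=1
  process D: level=0
    D->B: in-degree(B)=2, level(B)>=1
    D->E: in-degree(E)=1, level(E)>=1
  process F: level=0
    F->B: in-degree(B)=1, level(B)>=1
    F->E: in-degree(E)=0, level(E)=1, enqueue
  process E: level=1
    E->B: in-degree(B)=0, level(B)=2, enqueue
    E->C: in-degree(C)=1, level(C)>=2
  process B: level=2
    B->C: in-degree(C)=0, level(C)=3, enqueue
    B->G: in-degree(G)=0, level(G)=3, enqueue
  process C: level=3
  process G: level=3
All levels: A:0, B:2, C:3, D:0, E:1, F:0, G:3

Answer: A:0, B:2, C:3, D:0, E:1, F:0, G:3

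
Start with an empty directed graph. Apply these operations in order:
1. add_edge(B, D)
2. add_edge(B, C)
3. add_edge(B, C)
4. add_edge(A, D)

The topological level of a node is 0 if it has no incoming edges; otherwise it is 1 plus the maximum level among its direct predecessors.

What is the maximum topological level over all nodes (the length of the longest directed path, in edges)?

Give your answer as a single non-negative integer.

Op 1: add_edge(B, D). Edges now: 1
Op 2: add_edge(B, C). Edges now: 2
Op 3: add_edge(B, C) (duplicate, no change). Edges now: 2
Op 4: add_edge(A, D). Edges now: 3
Compute levels (Kahn BFS):
  sources (in-degree 0): A, B
  process A: level=0
    A->D: in-degree(D)=1, level(D)>=1
  process B: level=0
    B->C: in-degree(C)=0, level(C)=1, enqueue
    B->D: in-degree(D)=0, level(D)=1, enqueue
  process C: level=1
  process D: level=1
All levels: A:0, B:0, C:1, D:1
max level = 1

Answer: 1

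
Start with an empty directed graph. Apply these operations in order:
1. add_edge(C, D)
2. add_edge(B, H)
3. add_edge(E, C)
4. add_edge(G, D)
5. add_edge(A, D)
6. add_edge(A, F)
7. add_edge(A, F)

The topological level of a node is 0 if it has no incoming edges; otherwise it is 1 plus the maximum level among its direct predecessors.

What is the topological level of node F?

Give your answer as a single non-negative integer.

Op 1: add_edge(C, D). Edges now: 1
Op 2: add_edge(B, H). Edges now: 2
Op 3: add_edge(E, C). Edges now: 3
Op 4: add_edge(G, D). Edges now: 4
Op 5: add_edge(A, D). Edges now: 5
Op 6: add_edge(A, F). Edges now: 6
Op 7: add_edge(A, F) (duplicate, no change). Edges now: 6
Compute levels (Kahn BFS):
  sources (in-degree 0): A, B, E, G
  process A: level=0
    A->D: in-degree(D)=2, level(D)>=1
    A->F: in-degree(F)=0, level(F)=1, enqueue
  process B: level=0
    B->H: in-degree(H)=0, level(H)=1, enqueue
  process E: level=0
    E->C: in-degree(C)=0, level(C)=1, enqueue
  process G: level=0
    G->D: in-degree(D)=1, level(D)>=1
  process F: level=1
  process H: level=1
  process C: level=1
    C->D: in-degree(D)=0, level(D)=2, enqueue
  process D: level=2
All levels: A:0, B:0, C:1, D:2, E:0, F:1, G:0, H:1
level(F) = 1

Answer: 1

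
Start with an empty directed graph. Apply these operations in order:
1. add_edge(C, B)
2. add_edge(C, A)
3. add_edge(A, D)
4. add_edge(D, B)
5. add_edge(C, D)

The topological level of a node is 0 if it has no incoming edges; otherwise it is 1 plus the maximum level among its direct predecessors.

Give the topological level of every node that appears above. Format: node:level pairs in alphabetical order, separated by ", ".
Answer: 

Op 1: add_edge(C, B). Edges now: 1
Op 2: add_edge(C, A). Edges now: 2
Op 3: add_edge(A, D). Edges now: 3
Op 4: add_edge(D, B). Edges now: 4
Op 5: add_edge(C, D). Edges now: 5
Compute levels (Kahn BFS):
  sources (in-degree 0): C
  process C: level=0
    C->A: in-degree(A)=0, level(A)=1, enqueue
    C->B: in-degree(B)=1, level(B)>=1
    C->D: in-degree(D)=1, level(D)>=1
  process A: level=1
    A->D: in-degree(D)=0, level(D)=2, enqueue
  process D: level=2
    D->B: in-degree(B)=0, level(B)=3, enqueue
  process B: level=3
All levels: A:1, B:3, C:0, D:2

Answer: A:1, B:3, C:0, D:2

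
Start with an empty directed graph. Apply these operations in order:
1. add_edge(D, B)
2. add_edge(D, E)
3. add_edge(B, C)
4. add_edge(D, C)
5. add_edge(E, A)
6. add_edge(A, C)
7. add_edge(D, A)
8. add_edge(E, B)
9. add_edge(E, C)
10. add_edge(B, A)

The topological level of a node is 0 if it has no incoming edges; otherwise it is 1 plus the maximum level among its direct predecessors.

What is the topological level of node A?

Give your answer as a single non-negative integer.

Answer: 3

Derivation:
Op 1: add_edge(D, B). Edges now: 1
Op 2: add_edge(D, E). Edges now: 2
Op 3: add_edge(B, C). Edges now: 3
Op 4: add_edge(D, C). Edges now: 4
Op 5: add_edge(E, A). Edges now: 5
Op 6: add_edge(A, C). Edges now: 6
Op 7: add_edge(D, A). Edges now: 7
Op 8: add_edge(E, B). Edges now: 8
Op 9: add_edge(E, C). Edges now: 9
Op 10: add_edge(B, A). Edges now: 10
Compute levels (Kahn BFS):
  sources (in-degree 0): D
  process D: level=0
    D->A: in-degree(A)=2, level(A)>=1
    D->B: in-degree(B)=1, level(B)>=1
    D->C: in-degree(C)=3, level(C)>=1
    D->E: in-degree(E)=0, level(E)=1, enqueue
  process E: level=1
    E->A: in-degree(A)=1, level(A)>=2
    E->B: in-degree(B)=0, level(B)=2, enqueue
    E->C: in-degree(C)=2, level(C)>=2
  process B: level=2
    B->A: in-degree(A)=0, level(A)=3, enqueue
    B->C: in-degree(C)=1, level(C)>=3
  process A: level=3
    A->C: in-degree(C)=0, level(C)=4, enqueue
  process C: level=4
All levels: A:3, B:2, C:4, D:0, E:1
level(A) = 3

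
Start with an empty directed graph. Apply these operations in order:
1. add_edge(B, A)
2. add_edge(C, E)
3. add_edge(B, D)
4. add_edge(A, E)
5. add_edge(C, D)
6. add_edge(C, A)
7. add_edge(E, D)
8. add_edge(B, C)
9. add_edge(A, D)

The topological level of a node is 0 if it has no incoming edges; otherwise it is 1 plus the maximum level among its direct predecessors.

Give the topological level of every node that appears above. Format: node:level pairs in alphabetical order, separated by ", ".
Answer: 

Op 1: add_edge(B, A). Edges now: 1
Op 2: add_edge(C, E). Edges now: 2
Op 3: add_edge(B, D). Edges now: 3
Op 4: add_edge(A, E). Edges now: 4
Op 5: add_edge(C, D). Edges now: 5
Op 6: add_edge(C, A). Edges now: 6
Op 7: add_edge(E, D). Edges now: 7
Op 8: add_edge(B, C). Edges now: 8
Op 9: add_edge(A, D). Edges now: 9
Compute levels (Kahn BFS):
  sources (in-degree 0): B
  process B: level=0
    B->A: in-degree(A)=1, level(A)>=1
    B->C: in-degree(C)=0, level(C)=1, enqueue
    B->D: in-degree(D)=3, level(D)>=1
  process C: level=1
    C->A: in-degree(A)=0, level(A)=2, enqueue
    C->D: in-degree(D)=2, level(D)>=2
    C->E: in-degree(E)=1, level(E)>=2
  process A: level=2
    A->D: in-degree(D)=1, level(D)>=3
    A->E: in-degree(E)=0, level(E)=3, enqueue
  process E: level=3
    E->D: in-degree(D)=0, level(D)=4, enqueue
  process D: level=4
All levels: A:2, B:0, C:1, D:4, E:3

Answer: A:2, B:0, C:1, D:4, E:3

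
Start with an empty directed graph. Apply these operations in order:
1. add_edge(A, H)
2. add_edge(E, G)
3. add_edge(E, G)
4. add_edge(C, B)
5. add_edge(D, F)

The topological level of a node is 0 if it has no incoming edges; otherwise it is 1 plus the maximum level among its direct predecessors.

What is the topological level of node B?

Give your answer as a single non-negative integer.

Op 1: add_edge(A, H). Edges now: 1
Op 2: add_edge(E, G). Edges now: 2
Op 3: add_edge(E, G) (duplicate, no change). Edges now: 2
Op 4: add_edge(C, B). Edges now: 3
Op 5: add_edge(D, F). Edges now: 4
Compute levels (Kahn BFS):
  sources (in-degree 0): A, C, D, E
  process A: level=0
    A->H: in-degree(H)=0, level(H)=1, enqueue
  process C: level=0
    C->B: in-degree(B)=0, level(B)=1, enqueue
  process D: level=0
    D->F: in-degree(F)=0, level(F)=1, enqueue
  process E: level=0
    E->G: in-degree(G)=0, level(G)=1, enqueue
  process H: level=1
  process B: level=1
  process F: level=1
  process G: level=1
All levels: A:0, B:1, C:0, D:0, E:0, F:1, G:1, H:1
level(B) = 1

Answer: 1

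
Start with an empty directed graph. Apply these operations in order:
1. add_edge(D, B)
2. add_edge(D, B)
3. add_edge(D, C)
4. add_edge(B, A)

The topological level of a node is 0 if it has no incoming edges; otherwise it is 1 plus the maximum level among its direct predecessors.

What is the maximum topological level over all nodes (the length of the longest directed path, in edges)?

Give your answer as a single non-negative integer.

Op 1: add_edge(D, B). Edges now: 1
Op 2: add_edge(D, B) (duplicate, no change). Edges now: 1
Op 3: add_edge(D, C). Edges now: 2
Op 4: add_edge(B, A). Edges now: 3
Compute levels (Kahn BFS):
  sources (in-degree 0): D
  process D: level=0
    D->B: in-degree(B)=0, level(B)=1, enqueue
    D->C: in-degree(C)=0, level(C)=1, enqueue
  process B: level=1
    B->A: in-degree(A)=0, level(A)=2, enqueue
  process C: level=1
  process A: level=2
All levels: A:2, B:1, C:1, D:0
max level = 2

Answer: 2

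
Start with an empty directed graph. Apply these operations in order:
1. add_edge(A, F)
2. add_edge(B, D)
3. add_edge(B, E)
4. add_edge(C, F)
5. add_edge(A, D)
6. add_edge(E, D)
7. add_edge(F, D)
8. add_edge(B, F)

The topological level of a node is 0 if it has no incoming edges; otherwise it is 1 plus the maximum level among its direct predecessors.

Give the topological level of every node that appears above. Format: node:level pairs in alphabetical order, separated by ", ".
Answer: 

Op 1: add_edge(A, F). Edges now: 1
Op 2: add_edge(B, D). Edges now: 2
Op 3: add_edge(B, E). Edges now: 3
Op 4: add_edge(C, F). Edges now: 4
Op 5: add_edge(A, D). Edges now: 5
Op 6: add_edge(E, D). Edges now: 6
Op 7: add_edge(F, D). Edges now: 7
Op 8: add_edge(B, F). Edges now: 8
Compute levels (Kahn BFS):
  sources (in-degree 0): A, B, C
  process A: level=0
    A->D: in-degree(D)=3, level(D)>=1
    A->F: in-degree(F)=2, level(F)>=1
  process B: level=0
    B->D: in-degree(D)=2, level(D)>=1
    B->E: in-degree(E)=0, level(E)=1, enqueue
    B->F: in-degree(F)=1, level(F)>=1
  process C: level=0
    C->F: in-degree(F)=0, level(F)=1, enqueue
  process E: level=1
    E->D: in-degree(D)=1, level(D)>=2
  process F: level=1
    F->D: in-degree(D)=0, level(D)=2, enqueue
  process D: level=2
All levels: A:0, B:0, C:0, D:2, E:1, F:1

Answer: A:0, B:0, C:0, D:2, E:1, F:1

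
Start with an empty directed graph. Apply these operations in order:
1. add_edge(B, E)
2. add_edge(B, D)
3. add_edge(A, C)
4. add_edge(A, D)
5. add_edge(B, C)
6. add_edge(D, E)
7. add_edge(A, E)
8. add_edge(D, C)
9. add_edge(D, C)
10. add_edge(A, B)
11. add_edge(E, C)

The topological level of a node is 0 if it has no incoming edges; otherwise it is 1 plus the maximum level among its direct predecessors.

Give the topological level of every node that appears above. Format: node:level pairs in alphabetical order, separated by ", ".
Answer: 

Op 1: add_edge(B, E). Edges now: 1
Op 2: add_edge(B, D). Edges now: 2
Op 3: add_edge(A, C). Edges now: 3
Op 4: add_edge(A, D). Edges now: 4
Op 5: add_edge(B, C). Edges now: 5
Op 6: add_edge(D, E). Edges now: 6
Op 7: add_edge(A, E). Edges now: 7
Op 8: add_edge(D, C). Edges now: 8
Op 9: add_edge(D, C) (duplicate, no change). Edges now: 8
Op 10: add_edge(A, B). Edges now: 9
Op 11: add_edge(E, C). Edges now: 10
Compute levels (Kahn BFS):
  sources (in-degree 0): A
  process A: level=0
    A->B: in-degree(B)=0, level(B)=1, enqueue
    A->C: in-degree(C)=3, level(C)>=1
    A->D: in-degree(D)=1, level(D)>=1
    A->E: in-degree(E)=2, level(E)>=1
  process B: level=1
    B->C: in-degree(C)=2, level(C)>=2
    B->D: in-degree(D)=0, level(D)=2, enqueue
    B->E: in-degree(E)=1, level(E)>=2
  process D: level=2
    D->C: in-degree(C)=1, level(C)>=3
    D->E: in-degree(E)=0, level(E)=3, enqueue
  process E: level=3
    E->C: in-degree(C)=0, level(C)=4, enqueue
  process C: level=4
All levels: A:0, B:1, C:4, D:2, E:3

Answer: A:0, B:1, C:4, D:2, E:3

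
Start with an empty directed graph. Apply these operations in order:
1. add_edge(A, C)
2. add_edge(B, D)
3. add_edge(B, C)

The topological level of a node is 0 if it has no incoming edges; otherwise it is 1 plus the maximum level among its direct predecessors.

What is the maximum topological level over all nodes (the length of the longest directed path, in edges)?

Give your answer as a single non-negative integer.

Answer: 1

Derivation:
Op 1: add_edge(A, C). Edges now: 1
Op 2: add_edge(B, D). Edges now: 2
Op 3: add_edge(B, C). Edges now: 3
Compute levels (Kahn BFS):
  sources (in-degree 0): A, B
  process A: level=0
    A->C: in-degree(C)=1, level(C)>=1
  process B: level=0
    B->C: in-degree(C)=0, level(C)=1, enqueue
    B->D: in-degree(D)=0, level(D)=1, enqueue
  process C: level=1
  process D: level=1
All levels: A:0, B:0, C:1, D:1
max level = 1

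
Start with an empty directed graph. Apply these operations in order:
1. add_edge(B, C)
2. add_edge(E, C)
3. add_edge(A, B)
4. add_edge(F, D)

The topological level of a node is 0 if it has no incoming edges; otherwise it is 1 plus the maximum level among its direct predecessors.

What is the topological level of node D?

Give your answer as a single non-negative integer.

Op 1: add_edge(B, C). Edges now: 1
Op 2: add_edge(E, C). Edges now: 2
Op 3: add_edge(A, B). Edges now: 3
Op 4: add_edge(F, D). Edges now: 4
Compute levels (Kahn BFS):
  sources (in-degree 0): A, E, F
  process A: level=0
    A->B: in-degree(B)=0, level(B)=1, enqueue
  process E: level=0
    E->C: in-degree(C)=1, level(C)>=1
  process F: level=0
    F->D: in-degree(D)=0, level(D)=1, enqueue
  process B: level=1
    B->C: in-degree(C)=0, level(C)=2, enqueue
  process D: level=1
  process C: level=2
All levels: A:0, B:1, C:2, D:1, E:0, F:0
level(D) = 1

Answer: 1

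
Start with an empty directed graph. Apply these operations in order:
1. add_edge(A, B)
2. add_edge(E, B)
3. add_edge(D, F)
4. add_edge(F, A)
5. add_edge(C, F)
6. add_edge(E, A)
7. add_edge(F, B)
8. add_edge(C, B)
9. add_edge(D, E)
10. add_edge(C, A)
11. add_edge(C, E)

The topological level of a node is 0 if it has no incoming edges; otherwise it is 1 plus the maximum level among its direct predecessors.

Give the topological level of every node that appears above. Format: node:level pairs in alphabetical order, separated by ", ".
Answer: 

Op 1: add_edge(A, B). Edges now: 1
Op 2: add_edge(E, B). Edges now: 2
Op 3: add_edge(D, F). Edges now: 3
Op 4: add_edge(F, A). Edges now: 4
Op 5: add_edge(C, F). Edges now: 5
Op 6: add_edge(E, A). Edges now: 6
Op 7: add_edge(F, B). Edges now: 7
Op 8: add_edge(C, B). Edges now: 8
Op 9: add_edge(D, E). Edges now: 9
Op 10: add_edge(C, A). Edges now: 10
Op 11: add_edge(C, E). Edges now: 11
Compute levels (Kahn BFS):
  sources (in-degree 0): C, D
  process C: level=0
    C->A: in-degree(A)=2, level(A)>=1
    C->B: in-degree(B)=3, level(B)>=1
    C->E: in-degree(E)=1, level(E)>=1
    C->F: in-degree(F)=1, level(F)>=1
  process D: level=0
    D->E: in-degree(E)=0, level(E)=1, enqueue
    D->F: in-degree(F)=0, level(F)=1, enqueue
  process E: level=1
    E->A: in-degree(A)=1, level(A)>=2
    E->B: in-degree(B)=2, level(B)>=2
  process F: level=1
    F->A: in-degree(A)=0, level(A)=2, enqueue
    F->B: in-degree(B)=1, level(B)>=2
  process A: level=2
    A->B: in-degree(B)=0, level(B)=3, enqueue
  process B: level=3
All levels: A:2, B:3, C:0, D:0, E:1, F:1

Answer: A:2, B:3, C:0, D:0, E:1, F:1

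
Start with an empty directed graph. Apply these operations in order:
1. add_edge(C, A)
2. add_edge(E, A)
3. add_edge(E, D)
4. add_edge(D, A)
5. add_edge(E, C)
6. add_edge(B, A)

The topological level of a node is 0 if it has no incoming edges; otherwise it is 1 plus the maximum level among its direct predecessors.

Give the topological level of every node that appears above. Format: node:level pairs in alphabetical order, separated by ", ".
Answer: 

Op 1: add_edge(C, A). Edges now: 1
Op 2: add_edge(E, A). Edges now: 2
Op 3: add_edge(E, D). Edges now: 3
Op 4: add_edge(D, A). Edges now: 4
Op 5: add_edge(E, C). Edges now: 5
Op 6: add_edge(B, A). Edges now: 6
Compute levels (Kahn BFS):
  sources (in-degree 0): B, E
  process B: level=0
    B->A: in-degree(A)=3, level(A)>=1
  process E: level=0
    E->A: in-degree(A)=2, level(A)>=1
    E->C: in-degree(C)=0, level(C)=1, enqueue
    E->D: in-degree(D)=0, level(D)=1, enqueue
  process C: level=1
    C->A: in-degree(A)=1, level(A)>=2
  process D: level=1
    D->A: in-degree(A)=0, level(A)=2, enqueue
  process A: level=2
All levels: A:2, B:0, C:1, D:1, E:0

Answer: A:2, B:0, C:1, D:1, E:0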